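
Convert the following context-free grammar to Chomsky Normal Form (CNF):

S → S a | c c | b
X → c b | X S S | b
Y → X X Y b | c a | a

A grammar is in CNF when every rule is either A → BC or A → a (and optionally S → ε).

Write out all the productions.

TA → a; TC → c; S → b; TB → b; X → b; Y → a; S → S TA; S → TC TC; X → TC TB; X → X X0; X0 → S S; Y → X X1; X1 → X X2; X2 → Y TB; Y → TC TA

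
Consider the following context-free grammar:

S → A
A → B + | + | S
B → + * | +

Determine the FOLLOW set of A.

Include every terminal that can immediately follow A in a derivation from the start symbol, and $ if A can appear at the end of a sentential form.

We compute FOLLOW(A) using the standard algorithm.
FOLLOW(S) starts with {$}.
FIRST(A) = {+}
FIRST(B) = {+}
FIRST(S) = {+}
FOLLOW(A) = {$}
FOLLOW(B) = {+}
FOLLOW(S) = {$}
Therefore, FOLLOW(A) = {$}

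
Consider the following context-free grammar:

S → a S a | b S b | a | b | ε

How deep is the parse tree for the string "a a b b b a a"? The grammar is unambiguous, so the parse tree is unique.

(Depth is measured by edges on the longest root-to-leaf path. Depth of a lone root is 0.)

4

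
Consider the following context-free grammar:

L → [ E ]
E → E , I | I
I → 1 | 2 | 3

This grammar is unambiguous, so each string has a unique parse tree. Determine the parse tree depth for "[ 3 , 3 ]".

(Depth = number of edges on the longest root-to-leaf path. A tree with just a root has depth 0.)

4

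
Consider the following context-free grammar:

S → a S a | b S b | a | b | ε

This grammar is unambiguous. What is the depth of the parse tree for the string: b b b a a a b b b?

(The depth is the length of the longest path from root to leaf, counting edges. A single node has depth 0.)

5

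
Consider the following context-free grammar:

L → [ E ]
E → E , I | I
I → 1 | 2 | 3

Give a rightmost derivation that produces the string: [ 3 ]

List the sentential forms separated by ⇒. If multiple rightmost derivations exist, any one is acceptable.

L ⇒ [ E ] ⇒ [ I ] ⇒ [ 3 ]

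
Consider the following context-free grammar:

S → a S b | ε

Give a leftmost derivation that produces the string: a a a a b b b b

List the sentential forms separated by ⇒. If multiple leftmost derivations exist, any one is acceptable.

S ⇒ a S b ⇒ a a S b b ⇒ a a a S b b b ⇒ a a a a S b b b b ⇒ a a a a b b b b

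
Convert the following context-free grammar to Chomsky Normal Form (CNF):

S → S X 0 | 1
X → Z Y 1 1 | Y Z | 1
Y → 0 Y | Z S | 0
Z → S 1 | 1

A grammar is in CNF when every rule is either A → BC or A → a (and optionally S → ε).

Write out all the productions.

T0 → 0; S → 1; T1 → 1; X → 1; Y → 0; Z → 1; S → S X0; X0 → X T0; X → Z X1; X1 → Y X2; X2 → T1 T1; X → Y Z; Y → T0 Y; Y → Z S; Z → S T1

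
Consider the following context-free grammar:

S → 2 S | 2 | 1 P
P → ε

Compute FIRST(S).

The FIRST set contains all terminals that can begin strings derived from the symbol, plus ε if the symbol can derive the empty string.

We compute FIRST(S) using the standard algorithm.
FIRST(P) = {ε}
FIRST(S) = {1, 2}
Therefore, FIRST(S) = {1, 2}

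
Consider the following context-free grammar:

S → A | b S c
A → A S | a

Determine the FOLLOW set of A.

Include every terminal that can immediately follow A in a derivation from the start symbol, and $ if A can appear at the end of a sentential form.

We compute FOLLOW(A) using the standard algorithm.
FOLLOW(S) starts with {$}.
FIRST(A) = {a}
FIRST(S) = {a, b}
FOLLOW(A) = {$, a, b, c}
FOLLOW(S) = {$, a, b, c}
Therefore, FOLLOW(A) = {$, a, b, c}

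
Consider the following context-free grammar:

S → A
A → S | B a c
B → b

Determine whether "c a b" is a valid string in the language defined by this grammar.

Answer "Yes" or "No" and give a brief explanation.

No - no valid derivation exists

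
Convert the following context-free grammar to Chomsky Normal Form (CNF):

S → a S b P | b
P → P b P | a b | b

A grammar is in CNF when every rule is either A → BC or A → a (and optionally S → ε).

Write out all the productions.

TA → a; TB → b; S → b; P → b; S → TA X0; X0 → S X1; X1 → TB P; P → P X2; X2 → TB P; P → TA TB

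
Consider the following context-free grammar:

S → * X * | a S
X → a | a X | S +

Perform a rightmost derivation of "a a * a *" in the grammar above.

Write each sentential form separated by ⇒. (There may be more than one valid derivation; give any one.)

S ⇒ a S ⇒ a a S ⇒ a a * X * ⇒ a a * a *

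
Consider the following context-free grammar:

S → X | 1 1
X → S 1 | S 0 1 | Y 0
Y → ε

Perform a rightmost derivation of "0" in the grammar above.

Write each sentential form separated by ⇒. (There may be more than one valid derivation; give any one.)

S ⇒ X ⇒ Y 0 ⇒ 0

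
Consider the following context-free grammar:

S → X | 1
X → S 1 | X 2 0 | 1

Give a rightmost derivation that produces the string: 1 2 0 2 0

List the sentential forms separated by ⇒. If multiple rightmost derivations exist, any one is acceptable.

S ⇒ X ⇒ X 2 0 ⇒ X 2 0 2 0 ⇒ 1 2 0 2 0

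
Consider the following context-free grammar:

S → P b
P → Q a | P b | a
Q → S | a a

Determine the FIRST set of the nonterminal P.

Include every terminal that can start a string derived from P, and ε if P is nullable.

We compute FIRST(P) using the standard algorithm.
FIRST(P) = {a}
FIRST(Q) = {a}
FIRST(S) = {a}
Therefore, FIRST(P) = {a}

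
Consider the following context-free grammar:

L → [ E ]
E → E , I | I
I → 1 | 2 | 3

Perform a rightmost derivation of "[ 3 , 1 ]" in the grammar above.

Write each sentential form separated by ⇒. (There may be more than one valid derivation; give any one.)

L ⇒ [ E ] ⇒ [ E , I ] ⇒ [ E , 1 ] ⇒ [ I , 1 ] ⇒ [ 3 , 1 ]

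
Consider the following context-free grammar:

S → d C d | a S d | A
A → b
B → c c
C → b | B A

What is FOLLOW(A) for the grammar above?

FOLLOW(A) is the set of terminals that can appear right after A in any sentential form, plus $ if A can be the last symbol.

We compute FOLLOW(A) using the standard algorithm.
FOLLOW(S) starts with {$}.
FIRST(A) = {b}
FIRST(B) = {c}
FIRST(C) = {b, c}
FIRST(S) = {a, b, d}
FOLLOW(A) = {$, d}
FOLLOW(B) = {b}
FOLLOW(C) = {d}
FOLLOW(S) = {$, d}
Therefore, FOLLOW(A) = {$, d}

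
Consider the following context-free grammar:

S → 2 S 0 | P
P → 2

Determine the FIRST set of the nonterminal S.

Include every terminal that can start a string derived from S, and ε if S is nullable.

We compute FIRST(S) using the standard algorithm.
FIRST(P) = {2}
FIRST(S) = {2}
Therefore, FIRST(S) = {2}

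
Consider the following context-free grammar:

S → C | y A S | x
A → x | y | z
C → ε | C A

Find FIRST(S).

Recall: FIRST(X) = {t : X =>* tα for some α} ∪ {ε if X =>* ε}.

We compute FIRST(S) using the standard algorithm.
FIRST(A) = {x, y, z}
FIRST(C) = {x, y, z, ε}
FIRST(S) = {x, y, z, ε}
Therefore, FIRST(S) = {x, y, z, ε}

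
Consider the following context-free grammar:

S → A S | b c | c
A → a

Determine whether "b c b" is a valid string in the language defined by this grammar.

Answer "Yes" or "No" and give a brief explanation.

No - no valid derivation exists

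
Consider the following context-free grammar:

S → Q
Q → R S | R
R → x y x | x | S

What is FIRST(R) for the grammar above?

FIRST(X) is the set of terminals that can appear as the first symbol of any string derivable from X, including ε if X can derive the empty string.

We compute FIRST(R) using the standard algorithm.
FIRST(Q) = {x}
FIRST(R) = {x}
FIRST(S) = {x}
Therefore, FIRST(R) = {x}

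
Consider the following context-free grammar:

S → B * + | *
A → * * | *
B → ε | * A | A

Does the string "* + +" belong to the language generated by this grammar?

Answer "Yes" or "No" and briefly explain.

No - no valid derivation exists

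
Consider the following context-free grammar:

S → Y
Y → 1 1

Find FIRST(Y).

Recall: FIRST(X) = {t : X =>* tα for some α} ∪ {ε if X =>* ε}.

We compute FIRST(Y) using the standard algorithm.
FIRST(S) = {1}
FIRST(Y) = {1}
Therefore, FIRST(Y) = {1}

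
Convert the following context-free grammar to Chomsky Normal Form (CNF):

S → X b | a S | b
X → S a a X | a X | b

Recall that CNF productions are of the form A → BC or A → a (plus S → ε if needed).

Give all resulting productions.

TB → b; TA → a; S → b; X → b; S → X TB; S → TA S; X → S X0; X0 → TA X1; X1 → TA X; X → TA X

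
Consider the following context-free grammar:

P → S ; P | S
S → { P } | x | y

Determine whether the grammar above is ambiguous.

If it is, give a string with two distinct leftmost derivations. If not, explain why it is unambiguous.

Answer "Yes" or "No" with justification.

No - the grammar is unambiguous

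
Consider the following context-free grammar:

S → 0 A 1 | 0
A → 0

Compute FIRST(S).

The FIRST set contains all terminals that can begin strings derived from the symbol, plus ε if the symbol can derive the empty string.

We compute FIRST(S) using the standard algorithm.
FIRST(A) = {0}
FIRST(S) = {0}
Therefore, FIRST(S) = {0}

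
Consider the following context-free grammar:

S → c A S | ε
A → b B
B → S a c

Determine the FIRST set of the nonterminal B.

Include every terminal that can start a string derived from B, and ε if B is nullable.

We compute FIRST(B) using the standard algorithm.
FIRST(A) = {b}
FIRST(B) = {a, c}
FIRST(S) = {c, ε}
Therefore, FIRST(B) = {a, c}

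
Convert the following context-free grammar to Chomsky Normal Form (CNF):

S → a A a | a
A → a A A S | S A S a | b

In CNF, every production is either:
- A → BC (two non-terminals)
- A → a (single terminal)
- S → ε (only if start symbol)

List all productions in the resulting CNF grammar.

TA → a; S → a; A → b; S → TA X0; X0 → A TA; A → TA X1; X1 → A X2; X2 → A S; A → S X3; X3 → A X4; X4 → S TA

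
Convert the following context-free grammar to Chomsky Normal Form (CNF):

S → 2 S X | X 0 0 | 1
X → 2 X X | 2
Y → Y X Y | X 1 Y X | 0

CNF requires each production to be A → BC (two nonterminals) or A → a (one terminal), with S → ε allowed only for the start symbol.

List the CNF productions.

T2 → 2; T0 → 0; S → 1; X → 2; T1 → 1; Y → 0; S → T2 X0; X0 → S X; S → X X1; X1 → T0 T0; X → T2 X2; X2 → X X; Y → Y X3; X3 → X Y; Y → X X4; X4 → T1 X5; X5 → Y X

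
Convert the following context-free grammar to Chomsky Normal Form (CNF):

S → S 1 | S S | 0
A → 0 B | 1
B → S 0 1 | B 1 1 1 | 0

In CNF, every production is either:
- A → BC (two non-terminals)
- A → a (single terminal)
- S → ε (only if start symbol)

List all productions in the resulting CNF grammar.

T1 → 1; S → 0; T0 → 0; A → 1; B → 0; S → S T1; S → S S; A → T0 B; B → S X0; X0 → T0 T1; B → B X1; X1 → T1 X2; X2 → T1 T1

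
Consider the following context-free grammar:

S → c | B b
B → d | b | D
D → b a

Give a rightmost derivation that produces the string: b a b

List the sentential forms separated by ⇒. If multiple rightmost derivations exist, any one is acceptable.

S ⇒ B b ⇒ D b ⇒ b a b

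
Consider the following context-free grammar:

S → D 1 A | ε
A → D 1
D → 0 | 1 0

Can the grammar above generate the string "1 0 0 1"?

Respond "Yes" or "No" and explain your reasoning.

No - no valid derivation exists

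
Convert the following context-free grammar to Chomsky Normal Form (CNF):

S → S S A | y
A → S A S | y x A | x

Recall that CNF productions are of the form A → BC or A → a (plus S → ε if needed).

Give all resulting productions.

S → y; TY → y; TX → x; A → x; S → S X0; X0 → S A; A → S X1; X1 → A S; A → TY X2; X2 → TX A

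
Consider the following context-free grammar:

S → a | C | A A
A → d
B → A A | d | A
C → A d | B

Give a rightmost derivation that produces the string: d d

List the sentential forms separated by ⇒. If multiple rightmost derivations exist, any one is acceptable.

S ⇒ C ⇒ A d ⇒ d d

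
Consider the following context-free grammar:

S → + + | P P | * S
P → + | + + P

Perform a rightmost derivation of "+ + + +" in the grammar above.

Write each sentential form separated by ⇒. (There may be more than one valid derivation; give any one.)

S ⇒ P P ⇒ P + ⇒ + + P + ⇒ + + + +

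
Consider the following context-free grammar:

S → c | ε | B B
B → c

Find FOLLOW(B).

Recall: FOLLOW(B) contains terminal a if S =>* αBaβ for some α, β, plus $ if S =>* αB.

We compute FOLLOW(B) using the standard algorithm.
FOLLOW(S) starts with {$}.
FIRST(B) = {c}
FIRST(S) = {c, ε}
FOLLOW(B) = {$, c}
FOLLOW(S) = {$}
Therefore, FOLLOW(B) = {$, c}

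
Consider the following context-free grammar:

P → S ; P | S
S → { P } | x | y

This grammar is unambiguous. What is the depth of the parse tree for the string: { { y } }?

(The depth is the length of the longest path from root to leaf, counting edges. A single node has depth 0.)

6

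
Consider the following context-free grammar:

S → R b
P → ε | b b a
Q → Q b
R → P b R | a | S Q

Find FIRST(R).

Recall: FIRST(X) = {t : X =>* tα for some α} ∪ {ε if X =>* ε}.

We compute FIRST(R) using the standard algorithm.
FIRST(P) = {b, ε}
FIRST(Q) = {}
FIRST(R) = {a, b}
FIRST(S) = {a, b}
Therefore, FIRST(R) = {a, b}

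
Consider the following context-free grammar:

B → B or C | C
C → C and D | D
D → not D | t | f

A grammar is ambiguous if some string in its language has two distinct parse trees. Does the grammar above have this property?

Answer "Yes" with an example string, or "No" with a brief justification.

No - the grammar is unambiguous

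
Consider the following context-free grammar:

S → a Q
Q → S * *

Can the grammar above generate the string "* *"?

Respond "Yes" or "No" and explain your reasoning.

No - no valid derivation exists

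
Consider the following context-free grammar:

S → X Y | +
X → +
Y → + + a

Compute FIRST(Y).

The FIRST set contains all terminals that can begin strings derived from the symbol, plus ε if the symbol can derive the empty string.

We compute FIRST(Y) using the standard algorithm.
FIRST(S) = {+}
FIRST(X) = {+}
FIRST(Y) = {+}
Therefore, FIRST(Y) = {+}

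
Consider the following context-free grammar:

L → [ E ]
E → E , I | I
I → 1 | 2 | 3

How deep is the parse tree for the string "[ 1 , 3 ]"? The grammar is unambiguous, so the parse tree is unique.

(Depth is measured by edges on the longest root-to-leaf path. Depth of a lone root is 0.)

4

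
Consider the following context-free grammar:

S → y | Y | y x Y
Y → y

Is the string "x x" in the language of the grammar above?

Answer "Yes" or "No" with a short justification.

No - no valid derivation exists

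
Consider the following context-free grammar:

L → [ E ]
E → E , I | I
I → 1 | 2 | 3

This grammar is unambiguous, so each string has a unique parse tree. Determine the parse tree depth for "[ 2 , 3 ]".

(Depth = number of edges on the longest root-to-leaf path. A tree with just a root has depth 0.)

4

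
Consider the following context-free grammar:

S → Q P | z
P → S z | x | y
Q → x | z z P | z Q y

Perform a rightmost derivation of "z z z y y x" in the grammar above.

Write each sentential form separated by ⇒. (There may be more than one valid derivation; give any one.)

S ⇒ Q P ⇒ Q x ⇒ z Q y x ⇒ z z z P y x ⇒ z z z y y x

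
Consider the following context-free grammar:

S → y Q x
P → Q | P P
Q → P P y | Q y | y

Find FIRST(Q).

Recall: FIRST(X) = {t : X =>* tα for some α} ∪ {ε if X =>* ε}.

We compute FIRST(Q) using the standard algorithm.
FIRST(P) = {y}
FIRST(Q) = {y}
FIRST(S) = {y}
Therefore, FIRST(Q) = {y}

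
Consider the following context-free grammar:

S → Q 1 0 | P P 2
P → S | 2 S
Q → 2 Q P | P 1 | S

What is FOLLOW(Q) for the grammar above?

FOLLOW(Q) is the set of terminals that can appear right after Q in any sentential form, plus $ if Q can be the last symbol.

We compute FOLLOW(Q) using the standard algorithm.
FOLLOW(S) starts with {$}.
FIRST(P) = {2}
FIRST(Q) = {2}
FIRST(S) = {2}
FOLLOW(P) = {1, 2}
FOLLOW(Q) = {1, 2}
FOLLOW(S) = {$, 1, 2}
Therefore, FOLLOW(Q) = {1, 2}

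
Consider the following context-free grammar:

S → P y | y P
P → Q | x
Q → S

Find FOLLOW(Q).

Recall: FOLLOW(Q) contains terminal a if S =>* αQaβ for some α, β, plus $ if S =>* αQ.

We compute FOLLOW(Q) using the standard algorithm.
FOLLOW(S) starts with {$}.
FIRST(P) = {x, y}
FIRST(Q) = {x, y}
FIRST(S) = {x, y}
FOLLOW(P) = {$, y}
FOLLOW(Q) = {$, y}
FOLLOW(S) = {$, y}
Therefore, FOLLOW(Q) = {$, y}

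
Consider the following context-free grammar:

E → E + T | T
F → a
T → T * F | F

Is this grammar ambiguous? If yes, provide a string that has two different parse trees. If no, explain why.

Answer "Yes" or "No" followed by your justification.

No - the grammar is unambiguous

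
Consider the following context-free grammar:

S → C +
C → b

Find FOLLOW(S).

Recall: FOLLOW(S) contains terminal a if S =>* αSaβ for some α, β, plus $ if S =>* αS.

We compute FOLLOW(S) using the standard algorithm.
FOLLOW(S) starts with {$}.
FIRST(C) = {b}
FIRST(S) = {b}
FOLLOW(C) = {+}
FOLLOW(S) = {$}
Therefore, FOLLOW(S) = {$}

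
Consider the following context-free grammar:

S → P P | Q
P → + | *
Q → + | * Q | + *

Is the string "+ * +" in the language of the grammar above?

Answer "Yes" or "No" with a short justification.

No - no valid derivation exists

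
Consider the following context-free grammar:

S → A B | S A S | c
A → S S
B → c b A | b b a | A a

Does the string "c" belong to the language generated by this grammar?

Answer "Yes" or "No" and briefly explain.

Yes - a valid derivation exists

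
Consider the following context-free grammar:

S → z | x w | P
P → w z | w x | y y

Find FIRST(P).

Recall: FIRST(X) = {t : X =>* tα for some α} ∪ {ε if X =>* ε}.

We compute FIRST(P) using the standard algorithm.
FIRST(P) = {w, y}
FIRST(S) = {w, x, y, z}
Therefore, FIRST(P) = {w, y}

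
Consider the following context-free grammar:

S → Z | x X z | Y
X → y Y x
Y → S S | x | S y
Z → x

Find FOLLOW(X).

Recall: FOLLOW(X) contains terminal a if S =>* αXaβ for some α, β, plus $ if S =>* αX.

We compute FOLLOW(X) using the standard algorithm.
FOLLOW(S) starts with {$}.
FIRST(S) = {x}
FIRST(X) = {y}
FIRST(Y) = {x}
FIRST(Z) = {x}
FOLLOW(S) = {$, x, y}
FOLLOW(X) = {z}
FOLLOW(Y) = {$, x, y}
FOLLOW(Z) = {$, x, y}
Therefore, FOLLOW(X) = {z}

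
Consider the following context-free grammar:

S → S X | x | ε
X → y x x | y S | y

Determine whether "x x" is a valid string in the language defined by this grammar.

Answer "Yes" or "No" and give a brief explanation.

No - no valid derivation exists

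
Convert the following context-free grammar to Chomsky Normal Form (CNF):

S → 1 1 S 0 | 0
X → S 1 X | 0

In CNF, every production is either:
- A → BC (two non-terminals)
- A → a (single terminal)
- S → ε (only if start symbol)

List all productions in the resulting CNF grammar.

T1 → 1; T0 → 0; S → 0; X → 0; S → T1 X0; X0 → T1 X1; X1 → S T0; X → S X2; X2 → T1 X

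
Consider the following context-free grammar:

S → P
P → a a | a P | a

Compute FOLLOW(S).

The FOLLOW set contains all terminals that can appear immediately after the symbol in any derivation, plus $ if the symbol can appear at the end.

We compute FOLLOW(S) using the standard algorithm.
FOLLOW(S) starts with {$}.
FIRST(P) = {a}
FIRST(S) = {a}
FOLLOW(P) = {$}
FOLLOW(S) = {$}
Therefore, FOLLOW(S) = {$}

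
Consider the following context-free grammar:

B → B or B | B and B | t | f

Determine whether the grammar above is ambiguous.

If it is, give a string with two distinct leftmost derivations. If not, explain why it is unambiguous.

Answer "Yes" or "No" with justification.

Yes - the string 't and f and t or t' has two distinct leftmost derivations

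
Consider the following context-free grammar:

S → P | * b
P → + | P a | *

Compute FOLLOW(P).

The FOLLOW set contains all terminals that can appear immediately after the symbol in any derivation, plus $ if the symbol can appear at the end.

We compute FOLLOW(P) using the standard algorithm.
FOLLOW(S) starts with {$}.
FIRST(P) = {*, +}
FIRST(S) = {*, +}
FOLLOW(P) = {$, a}
FOLLOW(S) = {$}
Therefore, FOLLOW(P) = {$, a}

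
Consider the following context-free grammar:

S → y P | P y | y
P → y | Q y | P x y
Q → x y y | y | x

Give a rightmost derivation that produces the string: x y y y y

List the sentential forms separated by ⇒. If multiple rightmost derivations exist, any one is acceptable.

S ⇒ P y ⇒ Q y y ⇒ x y y y y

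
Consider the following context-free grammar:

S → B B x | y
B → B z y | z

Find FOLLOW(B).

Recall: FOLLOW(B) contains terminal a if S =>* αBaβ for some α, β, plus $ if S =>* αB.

We compute FOLLOW(B) using the standard algorithm.
FOLLOW(S) starts with {$}.
FIRST(B) = {z}
FIRST(S) = {y, z}
FOLLOW(B) = {x, z}
FOLLOW(S) = {$}
Therefore, FOLLOW(B) = {x, z}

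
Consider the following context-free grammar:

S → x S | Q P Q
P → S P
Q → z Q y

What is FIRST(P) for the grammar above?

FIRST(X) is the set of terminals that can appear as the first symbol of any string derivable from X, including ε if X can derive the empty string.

We compute FIRST(P) using the standard algorithm.
FIRST(P) = {x, z}
FIRST(Q) = {z}
FIRST(S) = {x, z}
Therefore, FIRST(P) = {x, z}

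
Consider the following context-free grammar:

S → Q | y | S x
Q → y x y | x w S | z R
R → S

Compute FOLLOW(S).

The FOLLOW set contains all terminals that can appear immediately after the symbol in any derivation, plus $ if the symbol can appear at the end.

We compute FOLLOW(S) using the standard algorithm.
FOLLOW(S) starts with {$}.
FIRST(Q) = {x, y, z}
FIRST(R) = {x, y, z}
FIRST(S) = {x, y, z}
FOLLOW(Q) = {$, x}
FOLLOW(R) = {$, x}
FOLLOW(S) = {$, x}
Therefore, FOLLOW(S) = {$, x}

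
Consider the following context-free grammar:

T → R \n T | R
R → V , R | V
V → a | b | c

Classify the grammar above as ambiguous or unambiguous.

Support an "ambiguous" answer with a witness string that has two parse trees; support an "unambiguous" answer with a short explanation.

Unambiguous - every string in the language has a unique parse tree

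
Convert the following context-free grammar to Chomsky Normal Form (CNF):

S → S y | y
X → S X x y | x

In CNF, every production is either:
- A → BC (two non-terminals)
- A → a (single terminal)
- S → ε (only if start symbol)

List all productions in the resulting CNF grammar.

TY → y; S → y; TX → x; X → x; S → S TY; X → S X0; X0 → X X1; X1 → TX TY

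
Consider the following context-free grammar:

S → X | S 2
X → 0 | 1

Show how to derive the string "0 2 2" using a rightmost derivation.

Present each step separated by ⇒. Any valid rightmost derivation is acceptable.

S ⇒ S 2 ⇒ S 2 2 ⇒ X 2 2 ⇒ 0 2 2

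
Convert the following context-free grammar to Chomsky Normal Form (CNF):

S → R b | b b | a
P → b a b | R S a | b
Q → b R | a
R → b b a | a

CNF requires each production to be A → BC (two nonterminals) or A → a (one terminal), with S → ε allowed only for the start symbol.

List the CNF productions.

TB → b; S → a; TA → a; P → b; Q → a; R → a; S → R TB; S → TB TB; P → TB X0; X0 → TA TB; P → R X1; X1 → S TA; Q → TB R; R → TB X2; X2 → TB TA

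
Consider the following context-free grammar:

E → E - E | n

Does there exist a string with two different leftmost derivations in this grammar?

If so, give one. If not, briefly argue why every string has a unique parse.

Yes - the string 'n - n - n - n' has two distinct leftmost derivations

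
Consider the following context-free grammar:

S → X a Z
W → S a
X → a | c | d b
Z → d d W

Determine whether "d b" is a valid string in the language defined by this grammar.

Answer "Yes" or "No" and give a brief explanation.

No - no valid derivation exists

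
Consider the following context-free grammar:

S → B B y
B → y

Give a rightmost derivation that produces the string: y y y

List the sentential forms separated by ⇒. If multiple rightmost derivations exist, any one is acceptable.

S ⇒ B B y ⇒ B y y ⇒ y y y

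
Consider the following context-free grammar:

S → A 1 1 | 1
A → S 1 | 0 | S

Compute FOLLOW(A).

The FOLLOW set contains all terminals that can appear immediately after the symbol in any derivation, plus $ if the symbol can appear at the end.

We compute FOLLOW(A) using the standard algorithm.
FOLLOW(S) starts with {$}.
FIRST(A) = {0, 1}
FIRST(S) = {0, 1}
FOLLOW(A) = {1}
FOLLOW(S) = {$, 1}
Therefore, FOLLOW(A) = {1}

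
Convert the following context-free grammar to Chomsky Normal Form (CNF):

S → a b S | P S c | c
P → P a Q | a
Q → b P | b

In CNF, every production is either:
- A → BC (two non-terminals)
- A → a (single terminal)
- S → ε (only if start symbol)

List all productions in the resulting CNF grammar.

TA → a; TB → b; TC → c; S → c; P → a; Q → b; S → TA X0; X0 → TB S; S → P X1; X1 → S TC; P → P X2; X2 → TA Q; Q → TB P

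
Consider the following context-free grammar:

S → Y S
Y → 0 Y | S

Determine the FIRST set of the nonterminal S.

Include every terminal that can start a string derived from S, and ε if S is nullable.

We compute FIRST(S) using the standard algorithm.
FIRST(S) = {0}
FIRST(Y) = {0}
Therefore, FIRST(S) = {0}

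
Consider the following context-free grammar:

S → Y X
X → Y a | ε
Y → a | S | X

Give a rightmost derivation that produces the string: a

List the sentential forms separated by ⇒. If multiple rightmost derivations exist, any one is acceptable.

S ⇒ Y X ⇒ Y ⇒ a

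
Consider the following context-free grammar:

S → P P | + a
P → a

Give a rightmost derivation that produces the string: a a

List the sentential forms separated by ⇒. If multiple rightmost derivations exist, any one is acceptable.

S ⇒ P P ⇒ P a ⇒ a a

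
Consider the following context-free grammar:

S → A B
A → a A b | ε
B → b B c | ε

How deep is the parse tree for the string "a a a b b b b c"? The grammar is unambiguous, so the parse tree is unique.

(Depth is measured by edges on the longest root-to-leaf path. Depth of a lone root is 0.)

5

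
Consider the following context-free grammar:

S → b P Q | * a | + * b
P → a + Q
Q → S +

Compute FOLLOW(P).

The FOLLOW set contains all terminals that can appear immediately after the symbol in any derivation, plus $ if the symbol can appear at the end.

We compute FOLLOW(P) using the standard algorithm.
FOLLOW(S) starts with {$}.
FIRST(P) = {a}
FIRST(Q) = {*, +, b}
FIRST(S) = {*, +, b}
FOLLOW(P) = {*, +, b}
FOLLOW(Q) = {$, *, +, b}
FOLLOW(S) = {$, +}
Therefore, FOLLOW(P) = {*, +, b}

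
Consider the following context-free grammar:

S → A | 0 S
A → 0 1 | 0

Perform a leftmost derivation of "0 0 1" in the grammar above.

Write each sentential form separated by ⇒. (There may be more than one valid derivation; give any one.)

S ⇒ 0 S ⇒ 0 A ⇒ 0 0 1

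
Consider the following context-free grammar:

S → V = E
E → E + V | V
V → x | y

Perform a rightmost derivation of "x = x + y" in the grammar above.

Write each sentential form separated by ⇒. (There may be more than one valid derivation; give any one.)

S ⇒ V = E ⇒ V = E + V ⇒ V = E + y ⇒ V = V + y ⇒ V = x + y ⇒ x = x + y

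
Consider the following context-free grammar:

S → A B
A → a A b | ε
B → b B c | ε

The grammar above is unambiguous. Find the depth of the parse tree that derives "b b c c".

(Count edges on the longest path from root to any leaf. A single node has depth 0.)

4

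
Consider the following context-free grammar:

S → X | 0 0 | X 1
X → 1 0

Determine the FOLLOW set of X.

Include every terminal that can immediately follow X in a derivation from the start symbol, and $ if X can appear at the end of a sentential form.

We compute FOLLOW(X) using the standard algorithm.
FOLLOW(S) starts with {$}.
FIRST(S) = {0, 1}
FIRST(X) = {1}
FOLLOW(S) = {$}
FOLLOW(X) = {$, 1}
Therefore, FOLLOW(X) = {$, 1}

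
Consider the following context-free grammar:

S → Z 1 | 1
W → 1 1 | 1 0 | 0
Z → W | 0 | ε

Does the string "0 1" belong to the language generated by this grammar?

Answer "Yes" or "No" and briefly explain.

Yes - a valid derivation exists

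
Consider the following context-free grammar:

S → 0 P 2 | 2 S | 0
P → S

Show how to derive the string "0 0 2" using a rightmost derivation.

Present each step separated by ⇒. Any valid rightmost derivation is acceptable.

S ⇒ 0 P 2 ⇒ 0 S 2 ⇒ 0 0 2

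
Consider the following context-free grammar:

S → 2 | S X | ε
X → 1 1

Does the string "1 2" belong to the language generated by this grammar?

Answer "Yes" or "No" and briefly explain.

No - no valid derivation exists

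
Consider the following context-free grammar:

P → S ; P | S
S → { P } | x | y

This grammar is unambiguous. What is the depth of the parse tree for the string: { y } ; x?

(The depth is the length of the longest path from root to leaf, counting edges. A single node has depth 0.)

4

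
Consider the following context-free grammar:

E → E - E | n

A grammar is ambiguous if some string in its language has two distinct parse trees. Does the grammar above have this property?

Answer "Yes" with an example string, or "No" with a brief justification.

Yes - the string 'n - n - n' has two distinct parse trees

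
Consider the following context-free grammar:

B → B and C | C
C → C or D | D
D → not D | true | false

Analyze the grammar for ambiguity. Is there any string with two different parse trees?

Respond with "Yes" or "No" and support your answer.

No - the grammar is unambiguous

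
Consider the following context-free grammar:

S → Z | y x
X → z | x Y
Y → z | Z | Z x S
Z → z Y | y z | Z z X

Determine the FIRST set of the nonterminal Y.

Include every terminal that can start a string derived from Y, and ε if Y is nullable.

We compute FIRST(Y) using the standard algorithm.
FIRST(S) = {y, z}
FIRST(X) = {x, z}
FIRST(Y) = {y, z}
FIRST(Z) = {y, z}
Therefore, FIRST(Y) = {y, z}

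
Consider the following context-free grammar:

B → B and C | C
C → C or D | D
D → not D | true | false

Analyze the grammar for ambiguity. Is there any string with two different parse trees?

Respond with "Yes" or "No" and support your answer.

No - the grammar is unambiguous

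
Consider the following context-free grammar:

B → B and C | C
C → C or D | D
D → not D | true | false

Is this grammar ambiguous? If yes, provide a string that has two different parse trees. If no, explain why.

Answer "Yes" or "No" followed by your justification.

No - the grammar is unambiguous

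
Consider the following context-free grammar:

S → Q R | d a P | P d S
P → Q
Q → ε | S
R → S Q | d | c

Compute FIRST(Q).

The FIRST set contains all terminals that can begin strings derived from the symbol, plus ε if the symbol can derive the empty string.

We compute FIRST(Q) using the standard algorithm.
FIRST(P) = {c, d, ε}
FIRST(Q) = {c, d, ε}
FIRST(R) = {c, d}
FIRST(S) = {c, d}
Therefore, FIRST(Q) = {c, d, ε}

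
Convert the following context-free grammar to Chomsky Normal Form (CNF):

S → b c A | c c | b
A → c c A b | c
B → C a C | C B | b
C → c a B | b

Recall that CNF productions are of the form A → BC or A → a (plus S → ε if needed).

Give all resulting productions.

TB → b; TC → c; S → b; A → c; TA → a; B → b; C → b; S → TB X0; X0 → TC A; S → TC TC; A → TC X1; X1 → TC X2; X2 → A TB; B → C X3; X3 → TA C; B → C B; C → TC X4; X4 → TA B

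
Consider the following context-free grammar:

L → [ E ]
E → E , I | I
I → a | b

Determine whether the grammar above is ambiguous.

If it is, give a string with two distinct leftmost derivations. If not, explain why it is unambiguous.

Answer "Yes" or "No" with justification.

No - the grammar is unambiguous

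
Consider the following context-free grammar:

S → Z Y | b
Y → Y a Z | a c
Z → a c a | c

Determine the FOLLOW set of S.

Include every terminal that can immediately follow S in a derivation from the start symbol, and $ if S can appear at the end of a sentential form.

We compute FOLLOW(S) using the standard algorithm.
FOLLOW(S) starts with {$}.
FIRST(S) = {a, b, c}
FIRST(Y) = {a}
FIRST(Z) = {a, c}
FOLLOW(S) = {$}
FOLLOW(Y) = {$, a}
FOLLOW(Z) = {$, a}
Therefore, FOLLOW(S) = {$}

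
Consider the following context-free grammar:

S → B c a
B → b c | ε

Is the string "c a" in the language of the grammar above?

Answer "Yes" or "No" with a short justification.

Yes - a valid derivation exists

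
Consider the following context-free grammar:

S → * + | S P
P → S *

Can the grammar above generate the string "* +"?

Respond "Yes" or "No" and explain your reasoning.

Yes - a valid derivation exists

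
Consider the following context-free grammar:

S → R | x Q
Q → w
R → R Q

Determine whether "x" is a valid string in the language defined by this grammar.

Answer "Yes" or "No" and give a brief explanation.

No - no valid derivation exists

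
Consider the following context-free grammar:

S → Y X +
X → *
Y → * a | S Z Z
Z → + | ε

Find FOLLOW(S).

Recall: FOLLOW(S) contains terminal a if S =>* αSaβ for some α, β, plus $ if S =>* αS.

We compute FOLLOW(S) using the standard algorithm.
FOLLOW(S) starts with {$}.
FIRST(S) = {*}
FIRST(X) = {*}
FIRST(Y) = {*}
FIRST(Z) = {+, ε}
FOLLOW(S) = {$, *, +}
FOLLOW(X) = {+}
FOLLOW(Y) = {*}
FOLLOW(Z) = {*, +}
Therefore, FOLLOW(S) = {$, *, +}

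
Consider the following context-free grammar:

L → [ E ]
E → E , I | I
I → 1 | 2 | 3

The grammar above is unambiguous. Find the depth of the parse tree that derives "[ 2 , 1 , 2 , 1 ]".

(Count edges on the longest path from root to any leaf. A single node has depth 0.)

6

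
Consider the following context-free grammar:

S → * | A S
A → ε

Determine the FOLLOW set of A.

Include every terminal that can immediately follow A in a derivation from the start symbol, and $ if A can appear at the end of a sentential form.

We compute FOLLOW(A) using the standard algorithm.
FOLLOW(S) starts with {$}.
FIRST(A) = {ε}
FIRST(S) = {*}
FOLLOW(A) = {*}
FOLLOW(S) = {$}
Therefore, FOLLOW(A) = {*}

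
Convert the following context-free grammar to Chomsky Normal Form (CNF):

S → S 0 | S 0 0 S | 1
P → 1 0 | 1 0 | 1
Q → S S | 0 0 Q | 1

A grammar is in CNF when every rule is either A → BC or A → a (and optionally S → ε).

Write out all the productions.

T0 → 0; S → 1; T1 → 1; P → 1; Q → 1; S → S T0; S → S X0; X0 → T0 X1; X1 → T0 S; P → T1 T0; P → T1 T0; Q → S S; Q → T0 X2; X2 → T0 Q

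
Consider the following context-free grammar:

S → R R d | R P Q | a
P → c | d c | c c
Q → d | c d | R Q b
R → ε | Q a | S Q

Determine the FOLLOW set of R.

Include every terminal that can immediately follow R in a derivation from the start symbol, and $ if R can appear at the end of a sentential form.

We compute FOLLOW(R) using the standard algorithm.
FOLLOW(S) starts with {$}.
FIRST(P) = {c, d}
FIRST(Q) = {a, c, d}
FIRST(R) = {a, c, d, ε}
FIRST(S) = {a, c, d}
FOLLOW(P) = {a, c, d}
FOLLOW(Q) = {$, a, b, c, d}
FOLLOW(R) = {a, c, d}
FOLLOW(S) = {$, a, c, d}
Therefore, FOLLOW(R) = {a, c, d}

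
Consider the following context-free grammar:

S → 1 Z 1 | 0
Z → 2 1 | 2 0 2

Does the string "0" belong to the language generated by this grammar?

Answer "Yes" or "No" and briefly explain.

Yes - a valid derivation exists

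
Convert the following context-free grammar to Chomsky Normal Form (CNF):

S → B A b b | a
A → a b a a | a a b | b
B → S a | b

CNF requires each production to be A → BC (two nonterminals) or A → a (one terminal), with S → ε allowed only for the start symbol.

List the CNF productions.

TB → b; S → a; TA → a; A → b; B → b; S → B X0; X0 → A X1; X1 → TB TB; A → TA X2; X2 → TB X3; X3 → TA TA; A → TA X4; X4 → TA TB; B → S TA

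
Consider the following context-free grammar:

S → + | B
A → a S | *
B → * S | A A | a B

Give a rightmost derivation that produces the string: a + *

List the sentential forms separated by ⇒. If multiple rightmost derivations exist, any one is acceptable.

S ⇒ B ⇒ A A ⇒ A * ⇒ a S * ⇒ a + *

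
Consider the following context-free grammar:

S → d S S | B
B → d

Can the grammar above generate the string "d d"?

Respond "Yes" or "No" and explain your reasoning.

No - no valid derivation exists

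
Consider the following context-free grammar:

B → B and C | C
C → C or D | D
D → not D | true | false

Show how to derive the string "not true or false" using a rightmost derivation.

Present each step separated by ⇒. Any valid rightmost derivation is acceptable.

B ⇒ C ⇒ C or D ⇒ C or false ⇒ D or false ⇒ not D or false ⇒ not true or false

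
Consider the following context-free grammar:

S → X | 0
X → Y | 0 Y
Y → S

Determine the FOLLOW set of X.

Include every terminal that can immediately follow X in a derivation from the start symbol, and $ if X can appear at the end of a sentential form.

We compute FOLLOW(X) using the standard algorithm.
FOLLOW(S) starts with {$}.
FIRST(S) = {0}
FIRST(X) = {0}
FIRST(Y) = {0}
FOLLOW(S) = {$}
FOLLOW(X) = {$}
FOLLOW(Y) = {$}
Therefore, FOLLOW(X) = {$}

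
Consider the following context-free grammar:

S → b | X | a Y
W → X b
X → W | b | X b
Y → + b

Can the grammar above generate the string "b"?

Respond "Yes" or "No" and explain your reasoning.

Yes - a valid derivation exists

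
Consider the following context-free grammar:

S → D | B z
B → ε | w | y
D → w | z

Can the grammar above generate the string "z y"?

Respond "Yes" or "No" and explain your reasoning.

No - no valid derivation exists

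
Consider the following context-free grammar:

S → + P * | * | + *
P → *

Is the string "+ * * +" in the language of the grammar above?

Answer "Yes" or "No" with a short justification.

No - no valid derivation exists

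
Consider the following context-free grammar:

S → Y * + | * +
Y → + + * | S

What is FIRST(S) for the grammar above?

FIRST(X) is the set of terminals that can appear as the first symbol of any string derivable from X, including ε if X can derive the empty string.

We compute FIRST(S) using the standard algorithm.
FIRST(S) = {*, +}
FIRST(Y) = {*, +}
Therefore, FIRST(S) = {*, +}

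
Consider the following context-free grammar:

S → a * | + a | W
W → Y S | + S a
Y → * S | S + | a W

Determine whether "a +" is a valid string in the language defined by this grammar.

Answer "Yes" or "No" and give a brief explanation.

No - no valid derivation exists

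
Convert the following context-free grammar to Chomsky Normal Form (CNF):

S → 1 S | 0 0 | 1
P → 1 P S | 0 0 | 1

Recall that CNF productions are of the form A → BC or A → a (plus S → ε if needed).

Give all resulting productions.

T1 → 1; T0 → 0; S → 1; P → 1; S → T1 S; S → T0 T0; P → T1 X0; X0 → P S; P → T0 T0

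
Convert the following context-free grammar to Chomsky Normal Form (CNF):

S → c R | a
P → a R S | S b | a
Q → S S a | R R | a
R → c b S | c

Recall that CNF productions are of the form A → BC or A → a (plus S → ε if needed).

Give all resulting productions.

TC → c; S → a; TA → a; TB → b; P → a; Q → a; R → c; S → TC R; P → TA X0; X0 → R S; P → S TB; Q → S X1; X1 → S TA; Q → R R; R → TC X2; X2 → TB S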